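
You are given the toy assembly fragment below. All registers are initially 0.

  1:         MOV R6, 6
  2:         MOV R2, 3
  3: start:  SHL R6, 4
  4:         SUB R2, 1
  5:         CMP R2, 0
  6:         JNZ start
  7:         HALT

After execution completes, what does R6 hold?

after MOV R6, 6: R6=6
after MOV R2, 3: R2=3
after SHL R6, 4: R6=6<<4=96
after SUB R2, 1: R2=3-1=2
CMP R2, 0  (cmp 2,0)
JNZ start: taken
after SHL R6, 4: R6=96<<4=1536
after SUB R2, 1: R2=2-1=1
CMP R2, 0  (cmp 1,0)
JNZ start: taken
after SHL R6, 4: R6=1536<<4=24576
after SUB R2, 1: R2=1-1=0
CMP R2, 0  (cmp 0,0)
JNZ start: not taken
halt.

24576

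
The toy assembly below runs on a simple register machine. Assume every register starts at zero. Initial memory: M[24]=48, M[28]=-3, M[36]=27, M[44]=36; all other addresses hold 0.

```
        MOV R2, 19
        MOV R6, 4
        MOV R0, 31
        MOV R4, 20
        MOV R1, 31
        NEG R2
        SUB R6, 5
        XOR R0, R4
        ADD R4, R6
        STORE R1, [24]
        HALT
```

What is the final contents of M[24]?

31

after MOV R2, 19: R2=19
after MOV R6, 4: R6=4
after MOV R0, 31: R0=31
after MOV R4, 20: R4=20
after MOV R1, 31: R1=31
after NEG R2: R2=-(19)=-19
after SUB R6, 5: R6=4-5=-1
after XOR R0, R4: R0=31^20=11
after ADD R4, R6: R4=20+(-1)=19
STORE R1, [24] → M[24]=31
halt.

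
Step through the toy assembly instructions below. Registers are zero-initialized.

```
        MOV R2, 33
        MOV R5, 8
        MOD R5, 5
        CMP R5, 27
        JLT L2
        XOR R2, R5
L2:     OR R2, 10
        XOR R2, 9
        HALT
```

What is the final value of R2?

34

after MOV R2, 33: R2=33
after MOV R5, 8: R5=8
after MOD R5, 5: R5=8%5=3
CMP R5, 27  (cmp 3,27)
JLT L2: taken
after OR R2, 10: R2=33|10=43
after XOR R2, 9: R2=43^9=34
halt.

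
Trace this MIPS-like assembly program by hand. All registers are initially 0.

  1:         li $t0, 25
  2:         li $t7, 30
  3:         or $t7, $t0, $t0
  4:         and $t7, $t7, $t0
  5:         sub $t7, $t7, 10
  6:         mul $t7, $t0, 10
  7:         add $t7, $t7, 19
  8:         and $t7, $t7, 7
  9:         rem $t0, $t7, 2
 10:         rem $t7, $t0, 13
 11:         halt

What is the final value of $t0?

$t0=25
$t7=30
$t7=25|25=25
$t7=25&25=25
$t7=25-10=15
$t7=25*10=250
$t7=250+19=269
$t7=269&7=5
$t0=5%2=1
$t7=1%13=1
halt.

1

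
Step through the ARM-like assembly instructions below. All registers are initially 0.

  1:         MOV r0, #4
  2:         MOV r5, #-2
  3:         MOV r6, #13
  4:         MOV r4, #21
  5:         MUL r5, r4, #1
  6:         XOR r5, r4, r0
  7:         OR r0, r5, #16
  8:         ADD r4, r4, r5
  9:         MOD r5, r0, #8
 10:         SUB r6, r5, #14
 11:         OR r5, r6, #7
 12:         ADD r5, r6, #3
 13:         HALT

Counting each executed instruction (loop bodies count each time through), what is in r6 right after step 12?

MOV r0, #4 → r0=4
MOV r5, #-2 → r5=-2
MOV r6, #13 → r6=13
MOV r4, #21 → r4=21
MUL r5, r4, #1 → r5=21*1=21
XOR r5, r4, r0 → r5=21^4=17
OR r0, r5, #16 → r0=17|16=17
ADD r4, r4, r5 → r4=21+17=38
MOD r5, r0, #8 → r5=17%8=1
SUB r6, r5, #14 → r6=1-14=-13
OR r5, r6, #7 → r5=(-13)|7=-9
ADD r5, r6, #3 → r5=(-13)+3=-10
After step 12: r6 = -13.

-13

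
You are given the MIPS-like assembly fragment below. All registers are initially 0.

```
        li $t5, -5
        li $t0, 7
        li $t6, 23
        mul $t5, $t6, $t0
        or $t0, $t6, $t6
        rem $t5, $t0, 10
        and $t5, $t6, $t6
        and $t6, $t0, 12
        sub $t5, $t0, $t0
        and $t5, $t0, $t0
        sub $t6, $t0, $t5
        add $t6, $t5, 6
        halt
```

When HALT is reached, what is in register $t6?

29

after li $t5, -5: $t5=-5
after li $t0, 7: $t0=7
after li $t6, 23: $t6=23
after mul $t5, $t6, $t0: $t5=23*7=161
after or $t0, $t6, $t6: $t0=23|23=23
after rem $t5, $t0, 10: $t5=23%10=3
after and $t5, $t6, $t6: $t5=23&23=23
after and $t6, $t0, 12: $t6=23&12=4
after sub $t5, $t0, $t0: $t5=23-23=0
after and $t5, $t0, $t0: $t5=23&23=23
after sub $t6, $t0, $t5: $t6=23-23=0
after add $t6, $t5, 6: $t6=23+6=29
halt.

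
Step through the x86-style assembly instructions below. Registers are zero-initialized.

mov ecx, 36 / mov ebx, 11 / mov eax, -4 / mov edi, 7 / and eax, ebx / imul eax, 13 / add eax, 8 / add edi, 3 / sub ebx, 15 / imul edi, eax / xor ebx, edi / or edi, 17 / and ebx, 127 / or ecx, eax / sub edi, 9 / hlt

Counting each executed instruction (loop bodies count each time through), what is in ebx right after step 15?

28

after mov ecx, 36: ecx=36
after mov ebx, 11: ebx=11
after mov eax, -4: eax=-4
after mov edi, 7: edi=7
after and eax, ebx: eax=(-4)&11=8
after imul eax, 13: eax=8*13=104
after add eax, 8: eax=104+8=112
after add edi, 3: edi=7+3=10
after sub ebx, 15: ebx=11-15=-4
after imul edi, eax: edi=10*112=1120
after xor ebx, edi: ebx=(-4)^1120=-1124
after or edi, 17: edi=1120|17=1137
after and ebx, 127: ebx=(-1124)&127=28
after or ecx, eax: ecx=36|112=116
after sub edi, 9: edi=1137-9=1128
After step 15: ebx = 28.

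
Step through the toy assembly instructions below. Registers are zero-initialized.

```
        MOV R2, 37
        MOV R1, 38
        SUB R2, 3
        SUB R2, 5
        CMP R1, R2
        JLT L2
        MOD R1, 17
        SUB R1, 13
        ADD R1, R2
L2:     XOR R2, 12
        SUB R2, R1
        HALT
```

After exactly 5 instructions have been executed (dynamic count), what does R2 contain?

R2=37
R1=38
R2=37-3=34
R2=34-5=29
CMP R1, R2  (cmp 38,29)
After step 5: R2 = 29.

29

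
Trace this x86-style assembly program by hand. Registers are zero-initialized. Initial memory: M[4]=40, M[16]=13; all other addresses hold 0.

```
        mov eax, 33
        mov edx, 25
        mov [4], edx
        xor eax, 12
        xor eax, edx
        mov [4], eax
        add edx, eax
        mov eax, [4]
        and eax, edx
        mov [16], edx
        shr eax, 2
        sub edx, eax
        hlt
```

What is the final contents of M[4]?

52

after mov eax, 33: eax=33
after mov edx, 25: edx=25
mov [4], edx → M[4]=25
after xor eax, 12: eax=33^12=45
after xor eax, edx: eax=45^25=52
mov [4], eax → M[4]=52
after add edx, eax: edx=25+52=77
after mov eax, [4]: eax=M[4]=52
after and eax, edx: eax=52&77=4
mov [16], edx → M[16]=77
after shr eax, 2: eax=4>>2=1
after sub edx, eax: edx=77-1=76
halt.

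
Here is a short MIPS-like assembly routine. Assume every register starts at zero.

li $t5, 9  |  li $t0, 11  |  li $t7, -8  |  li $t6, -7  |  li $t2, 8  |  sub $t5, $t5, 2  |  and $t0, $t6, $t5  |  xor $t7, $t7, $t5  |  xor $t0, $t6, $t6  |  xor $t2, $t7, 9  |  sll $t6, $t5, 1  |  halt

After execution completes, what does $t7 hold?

$t5=9
$t0=11
$t7=-8
$t6=-7
$t2=8
$t5=9-2=7
$t0=(-7)&7=1
$t7=(-8)^7=-1
$t0=(-7)^(-7)=0
$t2=(-1)^9=-10
$t6=7<<1=14
halt.

-1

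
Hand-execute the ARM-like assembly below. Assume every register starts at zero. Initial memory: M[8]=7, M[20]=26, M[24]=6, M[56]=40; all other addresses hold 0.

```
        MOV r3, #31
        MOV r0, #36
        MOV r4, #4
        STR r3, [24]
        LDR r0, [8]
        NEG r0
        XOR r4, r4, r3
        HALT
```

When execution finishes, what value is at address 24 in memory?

31

r3=31
r0=36
r4=4
STR r3, [24] → M[24]=31
r0=M[8]=7
r0=-(7)=-7
r4=4^31=27
halt.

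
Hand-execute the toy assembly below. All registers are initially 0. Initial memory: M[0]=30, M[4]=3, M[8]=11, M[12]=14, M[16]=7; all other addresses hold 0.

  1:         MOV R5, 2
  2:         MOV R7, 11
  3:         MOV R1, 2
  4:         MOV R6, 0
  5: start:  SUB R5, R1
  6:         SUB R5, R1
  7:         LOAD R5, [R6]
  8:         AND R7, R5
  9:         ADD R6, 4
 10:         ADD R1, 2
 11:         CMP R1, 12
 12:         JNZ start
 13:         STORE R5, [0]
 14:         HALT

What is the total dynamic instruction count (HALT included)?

46

after MOV R5, 2: R5=2
after MOV R7, 11: R7=11
after MOV R1, 2: R1=2
after MOV R6, 0: R6=0
after SUB R5, R1: R5=2-2=0
after SUB R5, R1: R5=0-2=-2
after LOAD R5, [R6]: R5=M[0]=30
after AND R7, R5: R7=11&30=10
after ADD R6, 4: R6=0+4=4
after ADD R1, 2: R1=2+2=4
CMP R1, 12  (cmp 4,12)
JNZ start: taken
after SUB R5, R1: R5=30-4=26
after SUB R5, R1: R5=26-4=22
after LOAD R5, [R6]: R5=M[4]=3
after AND R7, R5: R7=10&3=2
after ADD R6, 4: R6=4+4=8
after ADD R1, 2: R1=4+2=6
CMP R1, 12  (cmp 6,12)
JNZ start: taken
after SUB R5, R1: R5=3-6=-3
after SUB R5, R1: R5=(-3)-6=-9
after LOAD R5, [R6]: R5=M[8]=11
after AND R7, R5: R7=2&11=2
after ADD R6, 4: R6=8+4=12
after ADD R1, 2: R1=6+2=8
CMP R1, 12  (cmp 8,12)
JNZ start: taken
after SUB R5, R1: R5=11-8=3
after SUB R5, R1: R5=3-8=-5
after LOAD R5, [R6]: R5=M[12]=14
after AND R7, R5: R7=2&14=2
after ADD R6, 4: R6=12+4=16
after ADD R1, 2: R1=8+2=10
CMP R1, 12  (cmp 10,12)
JNZ start: taken
after SUB R5, R1: R5=14-10=4
after SUB R5, R1: R5=4-10=-6
after LOAD R5, [R6]: R5=M[16]=7
after AND R7, R5: R7=2&7=2
after ADD R6, 4: R6=16+4=20
after ADD R1, 2: R1=10+2=12
CMP R1, 12  (cmp 12,12)
JNZ start: not taken
STORE R5, [0] → M[0]=7
halt.
Total executed instructions: 46.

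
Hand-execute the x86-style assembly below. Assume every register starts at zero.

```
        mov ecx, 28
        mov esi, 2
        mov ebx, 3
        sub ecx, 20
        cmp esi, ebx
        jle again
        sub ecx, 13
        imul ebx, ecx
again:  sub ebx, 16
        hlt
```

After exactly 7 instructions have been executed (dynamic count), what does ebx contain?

-13

ecx=28
esi=2
ebx=3
ecx=28-20=8
cmp esi, ebx  (cmp 2,3)
jle again: taken
ebx=3-16=-13
After step 7: ebx = -13.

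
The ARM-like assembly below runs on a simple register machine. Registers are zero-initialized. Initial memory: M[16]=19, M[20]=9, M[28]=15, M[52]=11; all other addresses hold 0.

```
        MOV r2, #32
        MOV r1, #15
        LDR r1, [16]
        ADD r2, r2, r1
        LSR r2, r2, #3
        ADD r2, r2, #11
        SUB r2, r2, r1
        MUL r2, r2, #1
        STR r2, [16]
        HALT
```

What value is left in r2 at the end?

-2

r2=32
r1=15
r1=M[16]=19
r2=32+19=51
r2=51>>3=6
r2=6+11=17
r2=17-19=-2
r2=(-2)*1=-2
STR r2, [16] → M[16]=-2
halt.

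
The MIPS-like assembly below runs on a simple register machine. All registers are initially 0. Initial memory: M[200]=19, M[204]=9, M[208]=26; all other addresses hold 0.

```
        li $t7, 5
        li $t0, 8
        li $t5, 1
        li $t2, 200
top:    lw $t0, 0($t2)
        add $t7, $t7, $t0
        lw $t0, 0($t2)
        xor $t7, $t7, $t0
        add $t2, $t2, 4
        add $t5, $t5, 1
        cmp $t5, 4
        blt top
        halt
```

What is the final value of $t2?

li $t7, 5 → $t7=5
li $t0, 8 → $t0=8
li $t5, 1 → $t5=1
li $t2, 200 → $t2=200
lw $t0, 0($t2) → $t0=M[200]=19
add $t7, $t7, $t0 → $t7=5+19=24
lw $t0, 0($t2) → $t0=M[200]=19
xor $t7, $t7, $t0 → $t7=24^19=11
add $t2, $t2, 4 → $t2=200+4=204
add $t5, $t5, 1 → $t5=1+1=2
cmp $t5, 4  (cmp 2,4)
blt top: taken
lw $t0, 0($t2) → $t0=M[204]=9
add $t7, $t7, $t0 → $t7=11+9=20
lw $t0, 0($t2) → $t0=M[204]=9
xor $t7, $t7, $t0 → $t7=20^9=29
add $t2, $t2, 4 → $t2=204+4=208
add $t5, $t5, 1 → $t5=2+1=3
cmp $t5, 4  (cmp 3,4)
blt top: taken
lw $t0, 0($t2) → $t0=M[208]=26
add $t7, $t7, $t0 → $t7=29+26=55
lw $t0, 0($t2) → $t0=M[208]=26
xor $t7, $t7, $t0 → $t7=55^26=45
add $t2, $t2, 4 → $t2=208+4=212
add $t5, $t5, 1 → $t5=3+1=4
cmp $t5, 4  (cmp 4,4)
blt top: not taken
halt.

212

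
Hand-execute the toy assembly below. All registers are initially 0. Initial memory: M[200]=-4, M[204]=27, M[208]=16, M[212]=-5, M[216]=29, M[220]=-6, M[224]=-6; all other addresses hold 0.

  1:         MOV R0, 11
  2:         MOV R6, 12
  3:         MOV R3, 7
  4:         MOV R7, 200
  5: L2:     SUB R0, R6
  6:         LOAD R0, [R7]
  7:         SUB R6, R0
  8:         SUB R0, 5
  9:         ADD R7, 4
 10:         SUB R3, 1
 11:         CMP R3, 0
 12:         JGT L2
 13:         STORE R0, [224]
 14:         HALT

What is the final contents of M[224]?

-11

R0=11
R6=12
R3=7
R7=200
R0=11-12=-1
R0=M[200]=-4
R6=12-(-4)=16
R0=(-4)-5=-9
R7=200+4=204
R3=7-1=6
CMP R3, 0  (cmp 6,0)
JGT L2: taken
R0=(-9)-16=-25
R0=M[204]=27
R6=16-27=-11
R0=27-5=22
R7=204+4=208
R3=6-1=5
CMP R3, 0  (cmp 5,0)
JGT L2: taken
R0=22-(-11)=33
R0=M[208]=16
R6=(-11)-16=-27
R0=16-5=11
R7=208+4=212
R3=5-1=4
CMP R3, 0  (cmp 4,0)
JGT L2: taken
R0=11-(-27)=38
R0=M[212]=-5
R6=(-27)-(-5)=-22
R0=(-5)-5=-10
R7=212+4=216
R3=4-1=3
CMP R3, 0  (cmp 3,0)
JGT L2: taken
R0=(-10)-(-22)=12
R0=M[216]=29
R6=(-22)-29=-51
R0=29-5=24
R7=216+4=220
R3=3-1=2
CMP R3, 0  (cmp 2,0)
JGT L2: taken
R0=24-(-51)=75
R0=M[220]=-6
R6=(-51)-(-6)=-45
R0=(-6)-5=-11
R7=220+4=224
R3=2-1=1
CMP R3, 0  (cmp 1,0)
JGT L2: taken
R0=(-11)-(-45)=34
R0=M[224]=-6
R6=(-45)-(-6)=-39
R0=(-6)-5=-11
R7=224+4=228
R3=1-1=0
CMP R3, 0  (cmp 0,0)
JGT L2: not taken
STORE R0, [224] → M[224]=-11
halt.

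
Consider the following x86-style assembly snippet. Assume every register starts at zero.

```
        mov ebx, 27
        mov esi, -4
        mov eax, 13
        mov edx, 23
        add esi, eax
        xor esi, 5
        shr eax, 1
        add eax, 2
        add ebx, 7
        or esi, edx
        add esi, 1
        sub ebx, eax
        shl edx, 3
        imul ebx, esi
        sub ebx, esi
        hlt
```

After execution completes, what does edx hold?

mov ebx, 27 → ebx=27
mov esi, -4 → esi=-4
mov eax, 13 → eax=13
mov edx, 23 → edx=23
add esi, eax → esi=(-4)+13=9
xor esi, 5 → esi=9^5=12
shr eax, 1 → eax=13>>1=6
add eax, 2 → eax=6+2=8
add ebx, 7 → ebx=27+7=34
or esi, edx → esi=12|23=31
add esi, 1 → esi=31+1=32
sub ebx, eax → ebx=34-8=26
shl edx, 3 → edx=23<<3=184
imul ebx, esi → ebx=26*32=832
sub ebx, esi → ebx=832-32=800
halt.

184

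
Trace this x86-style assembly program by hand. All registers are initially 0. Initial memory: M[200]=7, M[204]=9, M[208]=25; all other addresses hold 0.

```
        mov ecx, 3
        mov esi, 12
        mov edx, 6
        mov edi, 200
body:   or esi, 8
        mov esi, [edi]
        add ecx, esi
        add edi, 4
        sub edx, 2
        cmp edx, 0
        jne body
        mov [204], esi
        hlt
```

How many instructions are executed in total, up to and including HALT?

mov ecx, 3 → ecx=3
mov esi, 12 → esi=12
mov edx, 6 → edx=6
mov edi, 200 → edi=200
or esi, 8 → esi=12|8=12
mov esi, [edi] → esi=M[200]=7
add ecx, esi → ecx=3+7=10
add edi, 4 → edi=200+4=204
sub edx, 2 → edx=6-2=4
cmp edx, 0  (cmp 4,0)
jne body: taken
or esi, 8 → esi=7|8=15
mov esi, [edi] → esi=M[204]=9
add ecx, esi → ecx=10+9=19
add edi, 4 → edi=204+4=208
sub edx, 2 → edx=4-2=2
cmp edx, 0  (cmp 2,0)
jne body: taken
or esi, 8 → esi=9|8=9
mov esi, [edi] → esi=M[208]=25
add ecx, esi → ecx=19+25=44
add edi, 4 → edi=208+4=212
sub edx, 2 → edx=2-2=0
cmp edx, 0  (cmp 0,0)
jne body: not taken
mov [204], esi → M[204]=25
halt.
Total executed instructions: 27.

27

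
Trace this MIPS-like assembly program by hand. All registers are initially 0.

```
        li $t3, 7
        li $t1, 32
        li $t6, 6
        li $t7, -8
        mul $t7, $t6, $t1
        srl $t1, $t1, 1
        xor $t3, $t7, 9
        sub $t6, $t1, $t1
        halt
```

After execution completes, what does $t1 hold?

16

$t3=7
$t1=32
$t6=6
$t7=-8
$t7=6*32=192
$t1=32>>1=16
$t3=192^9=201
$t6=16-16=0
halt.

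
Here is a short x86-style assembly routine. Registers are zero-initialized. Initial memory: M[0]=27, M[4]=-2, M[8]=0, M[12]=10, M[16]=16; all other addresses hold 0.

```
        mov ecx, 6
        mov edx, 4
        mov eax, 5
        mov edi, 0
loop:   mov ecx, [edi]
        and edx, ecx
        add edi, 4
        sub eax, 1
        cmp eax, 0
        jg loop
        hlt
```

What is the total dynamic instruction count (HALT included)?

mov ecx, 6 → ecx=6
mov edx, 4 → edx=4
mov eax, 5 → eax=5
mov edi, 0 → edi=0
mov ecx, [edi] → ecx=M[0]=27
and edx, ecx → edx=4&27=0
add edi, 4 → edi=0+4=4
sub eax, 1 → eax=5-1=4
cmp eax, 0  (cmp 4,0)
jg loop: taken
mov ecx, [edi] → ecx=M[4]=-2
and edx, ecx → edx=0&(-2)=0
add edi, 4 → edi=4+4=8
sub eax, 1 → eax=4-1=3
cmp eax, 0  (cmp 3,0)
jg loop: taken
mov ecx, [edi] → ecx=M[8]=0
and edx, ecx → edx=0&0=0
add edi, 4 → edi=8+4=12
sub eax, 1 → eax=3-1=2
cmp eax, 0  (cmp 2,0)
jg loop: taken
mov ecx, [edi] → ecx=M[12]=10
and edx, ecx → edx=0&10=0
add edi, 4 → edi=12+4=16
sub eax, 1 → eax=2-1=1
cmp eax, 0  (cmp 1,0)
jg loop: taken
mov ecx, [edi] → ecx=M[16]=16
and edx, ecx → edx=0&16=0
add edi, 4 → edi=16+4=20
sub eax, 1 → eax=1-1=0
cmp eax, 0  (cmp 0,0)
jg loop: not taken
halt.
Total executed instructions: 35.

35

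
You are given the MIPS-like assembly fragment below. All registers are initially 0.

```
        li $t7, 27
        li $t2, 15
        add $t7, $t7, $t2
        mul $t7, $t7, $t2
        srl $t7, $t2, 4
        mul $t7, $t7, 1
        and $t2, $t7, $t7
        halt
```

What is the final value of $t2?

0

after li $t7, 27: $t7=27
after li $t2, 15: $t2=15
after add $t7, $t7, $t2: $t7=27+15=42
after mul $t7, $t7, $t2: $t7=42*15=630
after srl $t7, $t2, 4: $t7=15>>4=0
after mul $t7, $t7, 1: $t7=0*1=0
after and $t2, $t7, $t7: $t2=0&0=0
halt.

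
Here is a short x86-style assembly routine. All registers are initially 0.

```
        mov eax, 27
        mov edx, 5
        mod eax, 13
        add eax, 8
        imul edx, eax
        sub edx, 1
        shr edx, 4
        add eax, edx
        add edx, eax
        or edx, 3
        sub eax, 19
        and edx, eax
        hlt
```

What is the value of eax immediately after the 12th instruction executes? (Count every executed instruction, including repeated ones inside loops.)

after mov eax, 27: eax=27
after mov edx, 5: edx=5
after mod eax, 13: eax=27%13=1
after add eax, 8: eax=1+8=9
after imul edx, eax: edx=5*9=45
after sub edx, 1: edx=45-1=44
after shr edx, 4: edx=44>>4=2
after add eax, edx: eax=9+2=11
after add edx, eax: edx=2+11=13
after or edx, 3: edx=13|3=15
after sub eax, 19: eax=11-19=-8
after and edx, eax: edx=15&(-8)=8
After step 12: eax = -8.

-8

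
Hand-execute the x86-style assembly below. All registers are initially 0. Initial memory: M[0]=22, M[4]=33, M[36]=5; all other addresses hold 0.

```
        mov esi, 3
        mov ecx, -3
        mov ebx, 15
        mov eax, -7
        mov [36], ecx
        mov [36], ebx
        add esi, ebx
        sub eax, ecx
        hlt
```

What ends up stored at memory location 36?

esi=3
ecx=-3
ebx=15
eax=-7
mov [36], ecx → M[36]=-3
mov [36], ebx → M[36]=15
esi=3+15=18
eax=(-7)-(-3)=-4
halt.

15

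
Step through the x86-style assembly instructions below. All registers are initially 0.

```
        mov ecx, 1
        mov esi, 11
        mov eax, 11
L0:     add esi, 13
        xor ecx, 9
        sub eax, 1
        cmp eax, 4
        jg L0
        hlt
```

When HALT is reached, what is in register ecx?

mov ecx, 1 → ecx=1
mov esi, 11 → esi=11
mov eax, 11 → eax=11
add esi, 13 → esi=11+13=24
xor ecx, 9 → ecx=1^9=8
sub eax, 1 → eax=11-1=10
cmp eax, 4  (cmp 10,4)
jg L0: taken
add esi, 13 → esi=24+13=37
xor ecx, 9 → ecx=8^9=1
sub eax, 1 → eax=10-1=9
cmp eax, 4  (cmp 9,4)
jg L0: taken
add esi, 13 → esi=37+13=50
xor ecx, 9 → ecx=1^9=8
sub eax, 1 → eax=9-1=8
cmp eax, 4  (cmp 8,4)
jg L0: taken
add esi, 13 → esi=50+13=63
xor ecx, 9 → ecx=8^9=1
sub eax, 1 → eax=8-1=7
cmp eax, 4  (cmp 7,4)
jg L0: taken
add esi, 13 → esi=63+13=76
xor ecx, 9 → ecx=1^9=8
sub eax, 1 → eax=7-1=6
cmp eax, 4  (cmp 6,4)
jg L0: taken
add esi, 13 → esi=76+13=89
xor ecx, 9 → ecx=8^9=1
sub eax, 1 → eax=6-1=5
cmp eax, 4  (cmp 5,4)
jg L0: taken
add esi, 13 → esi=89+13=102
xor ecx, 9 → ecx=1^9=8
sub eax, 1 → eax=5-1=4
cmp eax, 4  (cmp 4,4)
jg L0: not taken
halt.

8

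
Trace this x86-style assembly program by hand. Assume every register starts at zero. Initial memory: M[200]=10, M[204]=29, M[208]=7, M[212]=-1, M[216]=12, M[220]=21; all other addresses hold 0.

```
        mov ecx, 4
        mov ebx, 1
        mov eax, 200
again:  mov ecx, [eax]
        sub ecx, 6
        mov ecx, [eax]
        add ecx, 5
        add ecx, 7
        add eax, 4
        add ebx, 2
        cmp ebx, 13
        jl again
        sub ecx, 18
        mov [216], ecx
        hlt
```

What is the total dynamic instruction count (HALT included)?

60

mov ecx, 4 → ecx=4
mov ebx, 1 → ebx=1
mov eax, 200 → eax=200
mov ecx, [eax] → ecx=M[200]=10
sub ecx, 6 → ecx=10-6=4
mov ecx, [eax] → ecx=M[200]=10
add ecx, 5 → ecx=10+5=15
add ecx, 7 → ecx=15+7=22
add eax, 4 → eax=200+4=204
add ebx, 2 → ebx=1+2=3
cmp ebx, 13  (cmp 3,13)
jl again: taken
mov ecx, [eax] → ecx=M[204]=29
sub ecx, 6 → ecx=29-6=23
mov ecx, [eax] → ecx=M[204]=29
add ecx, 5 → ecx=29+5=34
add ecx, 7 → ecx=34+7=41
add eax, 4 → eax=204+4=208
add ebx, 2 → ebx=3+2=5
cmp ebx, 13  (cmp 5,13)
jl again: taken
mov ecx, [eax] → ecx=M[208]=7
sub ecx, 6 → ecx=7-6=1
mov ecx, [eax] → ecx=M[208]=7
add ecx, 5 → ecx=7+5=12
add ecx, 7 → ecx=12+7=19
add eax, 4 → eax=208+4=212
add ebx, 2 → ebx=5+2=7
cmp ebx, 13  (cmp 7,13)
jl again: taken
mov ecx, [eax] → ecx=M[212]=-1
sub ecx, 6 → ecx=(-1)-6=-7
mov ecx, [eax] → ecx=M[212]=-1
add ecx, 5 → ecx=(-1)+5=4
add ecx, 7 → ecx=4+7=11
add eax, 4 → eax=212+4=216
add ebx, 2 → ebx=7+2=9
cmp ebx, 13  (cmp 9,13)
jl again: taken
mov ecx, [eax] → ecx=M[216]=12
sub ecx, 6 → ecx=12-6=6
mov ecx, [eax] → ecx=M[216]=12
add ecx, 5 → ecx=12+5=17
add ecx, 7 → ecx=17+7=24
add eax, 4 → eax=216+4=220
add ebx, 2 → ebx=9+2=11
cmp ebx, 13  (cmp 11,13)
jl again: taken
mov ecx, [eax] → ecx=M[220]=21
sub ecx, 6 → ecx=21-6=15
mov ecx, [eax] → ecx=M[220]=21
add ecx, 5 → ecx=21+5=26
add ecx, 7 → ecx=26+7=33
add eax, 4 → eax=220+4=224
add ebx, 2 → ebx=11+2=13
cmp ebx, 13  (cmp 13,13)
jl again: not taken
sub ecx, 18 → ecx=33-18=15
mov [216], ecx → M[216]=15
halt.
Total executed instructions: 60.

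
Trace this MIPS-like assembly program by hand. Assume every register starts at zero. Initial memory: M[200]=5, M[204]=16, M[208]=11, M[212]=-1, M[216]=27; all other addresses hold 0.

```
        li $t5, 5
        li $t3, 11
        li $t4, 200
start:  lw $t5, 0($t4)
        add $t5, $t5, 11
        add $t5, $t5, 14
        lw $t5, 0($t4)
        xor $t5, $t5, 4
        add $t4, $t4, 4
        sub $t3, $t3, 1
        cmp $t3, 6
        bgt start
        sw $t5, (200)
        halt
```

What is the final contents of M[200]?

31

$t5=5
$t3=11
$t4=200
$t5=M[200]=5
$t5=5+11=16
$t5=16+14=30
$t5=M[200]=5
$t5=5^4=1
$t4=200+4=204
$t3=11-1=10
cmp $t3, 6  (cmp 10,6)
bgt start: taken
$t5=M[204]=16
$t5=16+11=27
$t5=27+14=41
$t5=M[204]=16
$t5=16^4=20
$t4=204+4=208
$t3=10-1=9
cmp $t3, 6  (cmp 9,6)
bgt start: taken
$t5=M[208]=11
$t5=11+11=22
$t5=22+14=36
$t5=M[208]=11
$t5=11^4=15
$t4=208+4=212
$t3=9-1=8
cmp $t3, 6  (cmp 8,6)
bgt start: taken
$t5=M[212]=-1
$t5=(-1)+11=10
$t5=10+14=24
$t5=M[212]=-1
$t5=(-1)^4=-5
$t4=212+4=216
$t3=8-1=7
cmp $t3, 6  (cmp 7,6)
bgt start: taken
$t5=M[216]=27
$t5=27+11=38
$t5=38+14=52
$t5=M[216]=27
$t5=27^4=31
$t4=216+4=220
$t3=7-1=6
cmp $t3, 6  (cmp 6,6)
bgt start: not taken
sw $t5, (200) → M[200]=31
halt.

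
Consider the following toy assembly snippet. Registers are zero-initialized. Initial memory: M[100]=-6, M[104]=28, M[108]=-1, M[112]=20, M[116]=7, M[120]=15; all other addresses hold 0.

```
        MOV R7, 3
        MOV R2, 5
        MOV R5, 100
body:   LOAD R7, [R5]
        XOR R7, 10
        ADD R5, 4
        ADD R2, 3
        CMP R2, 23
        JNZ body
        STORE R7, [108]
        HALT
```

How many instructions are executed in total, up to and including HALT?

MOV R7, 3 → R7=3
MOV R2, 5 → R2=5
MOV R5, 100 → R5=100
LOAD R7, [R5] → R7=M[100]=-6
XOR R7, 10 → R7=(-6)^10=-16
ADD R5, 4 → R5=100+4=104
ADD R2, 3 → R2=5+3=8
CMP R2, 23  (cmp 8,23)
JNZ body: taken
LOAD R7, [R5] → R7=M[104]=28
XOR R7, 10 → R7=28^10=22
ADD R5, 4 → R5=104+4=108
ADD R2, 3 → R2=8+3=11
CMP R2, 23  (cmp 11,23)
JNZ body: taken
LOAD R7, [R5] → R7=M[108]=-1
XOR R7, 10 → R7=(-1)^10=-11
ADD R5, 4 → R5=108+4=112
ADD R2, 3 → R2=11+3=14
CMP R2, 23  (cmp 14,23)
JNZ body: taken
LOAD R7, [R5] → R7=M[112]=20
XOR R7, 10 → R7=20^10=30
ADD R5, 4 → R5=112+4=116
ADD R2, 3 → R2=14+3=17
CMP R2, 23  (cmp 17,23)
JNZ body: taken
LOAD R7, [R5] → R7=M[116]=7
XOR R7, 10 → R7=7^10=13
ADD R5, 4 → R5=116+4=120
ADD R2, 3 → R2=17+3=20
CMP R2, 23  (cmp 20,23)
JNZ body: taken
LOAD R7, [R5] → R7=M[120]=15
XOR R7, 10 → R7=15^10=5
ADD R5, 4 → R5=120+4=124
ADD R2, 3 → R2=20+3=23
CMP R2, 23  (cmp 23,23)
JNZ body: not taken
STORE R7, [108] → M[108]=5
halt.
Total executed instructions: 41.

41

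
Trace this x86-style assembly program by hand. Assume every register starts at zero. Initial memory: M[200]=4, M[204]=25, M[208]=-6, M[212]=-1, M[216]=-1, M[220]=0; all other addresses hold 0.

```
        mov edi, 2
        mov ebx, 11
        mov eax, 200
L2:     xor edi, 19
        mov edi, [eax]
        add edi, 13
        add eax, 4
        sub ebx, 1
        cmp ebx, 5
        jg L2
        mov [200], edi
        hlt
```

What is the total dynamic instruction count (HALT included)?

47

edi=2
ebx=11
eax=200
edi=2^19=17
edi=M[200]=4
edi=4+13=17
eax=200+4=204
ebx=11-1=10
cmp ebx, 5  (cmp 10,5)
jg L2: taken
edi=17^19=2
edi=M[204]=25
edi=25+13=38
eax=204+4=208
ebx=10-1=9
cmp ebx, 5  (cmp 9,5)
jg L2: taken
edi=38^19=53
edi=M[208]=-6
edi=(-6)+13=7
eax=208+4=212
ebx=9-1=8
cmp ebx, 5  (cmp 8,5)
jg L2: taken
edi=7^19=20
edi=M[212]=-1
edi=(-1)+13=12
eax=212+4=216
ebx=8-1=7
cmp ebx, 5  (cmp 7,5)
jg L2: taken
edi=12^19=31
edi=M[216]=-1
edi=(-1)+13=12
eax=216+4=220
ebx=7-1=6
cmp ebx, 5  (cmp 6,5)
jg L2: taken
edi=12^19=31
edi=M[220]=0
edi=0+13=13
eax=220+4=224
ebx=6-1=5
cmp ebx, 5  (cmp 5,5)
jg L2: not taken
mov [200], edi → M[200]=13
halt.
Total executed instructions: 47.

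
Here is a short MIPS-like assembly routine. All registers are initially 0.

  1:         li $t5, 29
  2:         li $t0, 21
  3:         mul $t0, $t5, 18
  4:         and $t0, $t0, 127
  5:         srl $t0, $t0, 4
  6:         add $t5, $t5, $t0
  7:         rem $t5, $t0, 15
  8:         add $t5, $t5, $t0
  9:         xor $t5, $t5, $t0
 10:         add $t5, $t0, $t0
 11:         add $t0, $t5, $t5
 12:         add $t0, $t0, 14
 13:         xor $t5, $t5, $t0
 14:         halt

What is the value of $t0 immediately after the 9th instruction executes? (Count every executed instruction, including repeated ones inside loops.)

li $t5, 29 → $t5=29
li $t0, 21 → $t0=21
mul $t0, $t5, 18 → $t0=29*18=522
and $t0, $t0, 127 → $t0=522&127=10
srl $t0, $t0, 4 → $t0=10>>4=0
add $t5, $t5, $t0 → $t5=29+0=29
rem $t5, $t0, 15 → $t5=0%15=0
add $t5, $t5, $t0 → $t5=0+0=0
xor $t5, $t5, $t0 → $t5=0^0=0
After step 9: $t0 = 0.

0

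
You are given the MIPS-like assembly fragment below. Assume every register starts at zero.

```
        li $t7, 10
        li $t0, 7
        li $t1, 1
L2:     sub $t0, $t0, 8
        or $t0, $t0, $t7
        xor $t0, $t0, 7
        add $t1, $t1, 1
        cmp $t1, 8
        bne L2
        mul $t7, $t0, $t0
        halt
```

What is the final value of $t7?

64

after li $t7, 10: $t7=10
after li $t0, 7: $t0=7
after li $t1, 1: $t1=1
after sub $t0, $t0, 8: $t0=7-8=-1
after or $t0, $t0, $t7: $t0=(-1)|10=-1
after xor $t0, $t0, 7: $t0=(-1)^7=-8
after add $t1, $t1, 1: $t1=1+1=2
cmp $t1, 8  (cmp 2,8)
bne L2: taken
after sub $t0, $t0, 8: $t0=(-8)-8=-16
after or $t0, $t0, $t7: $t0=(-16)|10=-6
after xor $t0, $t0, 7: $t0=(-6)^7=-3
after add $t1, $t1, 1: $t1=2+1=3
cmp $t1, 8  (cmp 3,8)
bne L2: taken
after sub $t0, $t0, 8: $t0=(-3)-8=-11
after or $t0, $t0, $t7: $t0=(-11)|10=-1
after xor $t0, $t0, 7: $t0=(-1)^7=-8
after add $t1, $t1, 1: $t1=3+1=4
cmp $t1, 8  (cmp 4,8)
bne L2: taken
after sub $t0, $t0, 8: $t0=(-8)-8=-16
after or $t0, $t0, $t7: $t0=(-16)|10=-6
after xor $t0, $t0, 7: $t0=(-6)^7=-3
after add $t1, $t1, 1: $t1=4+1=5
cmp $t1, 8  (cmp 5,8)
bne L2: taken
after sub $t0, $t0, 8: $t0=(-3)-8=-11
after or $t0, $t0, $t7: $t0=(-11)|10=-1
after xor $t0, $t0, 7: $t0=(-1)^7=-8
after add $t1, $t1, 1: $t1=5+1=6
cmp $t1, 8  (cmp 6,8)
bne L2: taken
after sub $t0, $t0, 8: $t0=(-8)-8=-16
after or $t0, $t0, $t7: $t0=(-16)|10=-6
after xor $t0, $t0, 7: $t0=(-6)^7=-3
after add $t1, $t1, 1: $t1=6+1=7
cmp $t1, 8  (cmp 7,8)
bne L2: taken
after sub $t0, $t0, 8: $t0=(-3)-8=-11
after or $t0, $t0, $t7: $t0=(-11)|10=-1
after xor $t0, $t0, 7: $t0=(-1)^7=-8
after add $t1, $t1, 1: $t1=7+1=8
cmp $t1, 8  (cmp 8,8)
bne L2: not taken
after mul $t7, $t0, $t0: $t7=(-8)*(-8)=64
halt.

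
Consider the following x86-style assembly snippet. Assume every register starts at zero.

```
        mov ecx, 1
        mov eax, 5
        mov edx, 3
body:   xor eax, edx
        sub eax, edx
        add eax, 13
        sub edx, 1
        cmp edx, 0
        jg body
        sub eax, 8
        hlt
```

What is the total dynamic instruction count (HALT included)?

ecx=1
eax=5
edx=3
eax=5^3=6
eax=6-3=3
eax=3+13=16
edx=3-1=2
cmp edx, 0  (cmp 2,0)
jg body: taken
eax=16^2=18
eax=18-2=16
eax=16+13=29
edx=2-1=1
cmp edx, 0  (cmp 1,0)
jg body: taken
eax=29^1=28
eax=28-1=27
eax=27+13=40
edx=1-1=0
cmp edx, 0  (cmp 0,0)
jg body: not taken
eax=40-8=32
halt.
Total executed instructions: 23.

23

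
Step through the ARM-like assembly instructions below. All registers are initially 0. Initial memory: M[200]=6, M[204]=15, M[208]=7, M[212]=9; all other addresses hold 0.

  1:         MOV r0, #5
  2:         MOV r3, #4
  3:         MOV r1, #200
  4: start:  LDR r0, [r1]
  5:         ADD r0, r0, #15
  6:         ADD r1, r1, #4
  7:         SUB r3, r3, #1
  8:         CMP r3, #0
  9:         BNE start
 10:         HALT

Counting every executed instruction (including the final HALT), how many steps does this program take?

r0=5
r3=4
r1=200
r0=M[200]=6
r0=6+15=21
r1=200+4=204
r3=4-1=3
CMP r3, #0  (cmp 3,0)
BNE start: taken
r0=M[204]=15
r0=15+15=30
r1=204+4=208
r3=3-1=2
CMP r3, #0  (cmp 2,0)
BNE start: taken
r0=M[208]=7
r0=7+15=22
r1=208+4=212
r3=2-1=1
CMP r3, #0  (cmp 1,0)
BNE start: taken
r0=M[212]=9
r0=9+15=24
r1=212+4=216
r3=1-1=0
CMP r3, #0  (cmp 0,0)
BNE start: not taken
halt.
Total executed instructions: 28.

28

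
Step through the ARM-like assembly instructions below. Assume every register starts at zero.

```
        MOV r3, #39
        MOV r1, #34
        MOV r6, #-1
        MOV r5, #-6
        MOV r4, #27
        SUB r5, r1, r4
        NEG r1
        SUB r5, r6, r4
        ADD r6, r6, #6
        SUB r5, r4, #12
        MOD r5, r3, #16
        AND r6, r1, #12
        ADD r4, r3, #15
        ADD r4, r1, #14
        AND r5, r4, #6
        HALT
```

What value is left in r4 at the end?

after MOV r3, #39: r3=39
after MOV r1, #34: r1=34
after MOV r6, #-1: r6=-1
after MOV r5, #-6: r5=-6
after MOV r4, #27: r4=27
after SUB r5, r1, r4: r5=34-27=7
after NEG r1: r1=-(34)=-34
after SUB r5, r6, r4: r5=(-1)-27=-28
after ADD r6, r6, #6: r6=(-1)+6=5
after SUB r5, r4, #12: r5=27-12=15
after MOD r5, r3, #16: r5=39%16=7
after AND r6, r1, #12: r6=(-34)&12=12
after ADD r4, r3, #15: r4=39+15=54
after ADD r4, r1, #14: r4=(-34)+14=-20
after AND r5, r4, #6: r5=(-20)&6=4
halt.

-20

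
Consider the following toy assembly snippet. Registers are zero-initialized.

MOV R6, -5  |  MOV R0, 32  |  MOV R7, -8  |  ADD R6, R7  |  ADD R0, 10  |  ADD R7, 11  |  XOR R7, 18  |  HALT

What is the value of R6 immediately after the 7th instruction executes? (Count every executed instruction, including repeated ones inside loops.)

-13

R6=-5
R0=32
R7=-8
R6=(-5)+(-8)=-13
R0=32+10=42
R7=(-8)+11=3
R7=3^18=17
After step 7: R6 = -13.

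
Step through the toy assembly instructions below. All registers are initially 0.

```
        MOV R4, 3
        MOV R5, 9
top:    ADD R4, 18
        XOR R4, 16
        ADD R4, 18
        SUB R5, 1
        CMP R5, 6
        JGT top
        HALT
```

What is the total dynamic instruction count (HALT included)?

R4=3
R5=9
R4=3+18=21
R4=21^16=5
R4=5+18=23
R5=9-1=8
CMP R5, 6  (cmp 8,6)
JGT top: taken
R4=23+18=41
R4=41^16=57
R4=57+18=75
R5=8-1=7
CMP R5, 6  (cmp 7,6)
JGT top: taken
R4=75+18=93
R4=93^16=77
R4=77+18=95
R5=7-1=6
CMP R5, 6  (cmp 6,6)
JGT top: not taken
halt.
Total executed instructions: 21.

21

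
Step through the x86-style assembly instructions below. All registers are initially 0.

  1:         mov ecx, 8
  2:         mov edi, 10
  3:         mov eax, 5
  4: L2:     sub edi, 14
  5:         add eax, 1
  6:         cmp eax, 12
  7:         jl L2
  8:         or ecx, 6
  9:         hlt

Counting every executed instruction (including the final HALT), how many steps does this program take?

33

ecx=8
edi=10
eax=5
edi=10-14=-4
eax=5+1=6
cmp eax, 12  (cmp 6,12)
jl L2: taken
edi=(-4)-14=-18
eax=6+1=7
cmp eax, 12  (cmp 7,12)
jl L2: taken
edi=(-18)-14=-32
eax=7+1=8
cmp eax, 12  (cmp 8,12)
jl L2: taken
edi=(-32)-14=-46
eax=8+1=9
cmp eax, 12  (cmp 9,12)
jl L2: taken
edi=(-46)-14=-60
eax=9+1=10
cmp eax, 12  (cmp 10,12)
jl L2: taken
edi=(-60)-14=-74
eax=10+1=11
cmp eax, 12  (cmp 11,12)
jl L2: taken
edi=(-74)-14=-88
eax=11+1=12
cmp eax, 12  (cmp 12,12)
jl L2: not taken
ecx=8|6=14
halt.
Total executed instructions: 33.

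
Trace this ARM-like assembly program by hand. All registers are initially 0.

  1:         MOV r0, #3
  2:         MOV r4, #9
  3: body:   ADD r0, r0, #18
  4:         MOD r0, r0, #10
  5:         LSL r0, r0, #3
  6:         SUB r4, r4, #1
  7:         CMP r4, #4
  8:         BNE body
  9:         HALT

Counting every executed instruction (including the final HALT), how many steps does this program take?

r0=3
r4=9
r0=3+18=21
r0=21%10=1
r0=1<<3=8
r4=9-1=8
CMP r4, #4  (cmp 8,4)
BNE body: taken
r0=8+18=26
r0=26%10=6
r0=6<<3=48
r4=8-1=7
CMP r4, #4  (cmp 7,4)
BNE body: taken
r0=48+18=66
r0=66%10=6
r0=6<<3=48
r4=7-1=6
CMP r4, #4  (cmp 6,4)
BNE body: taken
r0=48+18=66
r0=66%10=6
r0=6<<3=48
r4=6-1=5
CMP r4, #4  (cmp 5,4)
BNE body: taken
r0=48+18=66
r0=66%10=6
r0=6<<3=48
r4=5-1=4
CMP r4, #4  (cmp 4,4)
BNE body: not taken
halt.
Total executed instructions: 33.

33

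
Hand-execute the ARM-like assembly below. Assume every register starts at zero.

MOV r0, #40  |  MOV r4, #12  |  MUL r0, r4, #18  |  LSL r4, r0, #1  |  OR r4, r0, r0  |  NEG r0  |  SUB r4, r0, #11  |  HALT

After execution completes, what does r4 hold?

after MOV r0, #40: r0=40
after MOV r4, #12: r4=12
after MUL r0, r4, #18: r0=12*18=216
after LSL r4, r0, #1: r4=216<<1=432
after OR r4, r0, r0: r4=216|216=216
after NEG r0: r0=-(216)=-216
after SUB r4, r0, #11: r4=(-216)-11=-227
halt.

-227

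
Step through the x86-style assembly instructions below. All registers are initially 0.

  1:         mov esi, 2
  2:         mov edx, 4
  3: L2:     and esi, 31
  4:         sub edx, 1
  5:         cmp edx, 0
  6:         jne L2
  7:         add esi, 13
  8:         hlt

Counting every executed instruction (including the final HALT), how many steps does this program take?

mov esi, 2 → esi=2
mov edx, 4 → edx=4
and esi, 31 → esi=2&31=2
sub edx, 1 → edx=4-1=3
cmp edx, 0  (cmp 3,0)
jne L2: taken
and esi, 31 → esi=2&31=2
sub edx, 1 → edx=3-1=2
cmp edx, 0  (cmp 2,0)
jne L2: taken
and esi, 31 → esi=2&31=2
sub edx, 1 → edx=2-1=1
cmp edx, 0  (cmp 1,0)
jne L2: taken
and esi, 31 → esi=2&31=2
sub edx, 1 → edx=1-1=0
cmp edx, 0  (cmp 0,0)
jne L2: not taken
add esi, 13 → esi=2+13=15
halt.
Total executed instructions: 20.

20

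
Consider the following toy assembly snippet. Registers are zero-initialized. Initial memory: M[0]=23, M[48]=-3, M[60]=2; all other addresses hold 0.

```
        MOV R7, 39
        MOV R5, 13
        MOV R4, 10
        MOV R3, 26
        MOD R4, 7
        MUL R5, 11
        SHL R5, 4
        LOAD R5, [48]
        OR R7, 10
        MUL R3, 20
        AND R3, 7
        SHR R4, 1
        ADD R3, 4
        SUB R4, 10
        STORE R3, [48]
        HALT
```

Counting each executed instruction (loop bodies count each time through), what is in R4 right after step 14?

after MOV R7, 39: R7=39
after MOV R5, 13: R5=13
after MOV R4, 10: R4=10
after MOV R3, 26: R3=26
after MOD R4, 7: R4=10%7=3
after MUL R5, 11: R5=13*11=143
after SHL R5, 4: R5=143<<4=2288
after LOAD R5, [48]: R5=M[48]=-3
after OR R7, 10: R7=39|10=47
after MUL R3, 20: R3=26*20=520
after AND R3, 7: R3=520&7=0
after SHR R4, 1: R4=3>>1=1
after ADD R3, 4: R3=0+4=4
after SUB R4, 10: R4=1-10=-9
After step 14: R4 = -9.

-9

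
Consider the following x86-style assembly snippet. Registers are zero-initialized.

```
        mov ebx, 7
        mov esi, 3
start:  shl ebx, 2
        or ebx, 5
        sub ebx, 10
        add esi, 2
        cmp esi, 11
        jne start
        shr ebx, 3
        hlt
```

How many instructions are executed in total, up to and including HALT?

ebx=7
esi=3
ebx=7<<2=28
ebx=28|5=29
ebx=29-10=19
esi=3+2=5
cmp esi, 11  (cmp 5,11)
jne start: taken
ebx=19<<2=76
ebx=76|5=77
ebx=77-10=67
esi=5+2=7
cmp esi, 11  (cmp 7,11)
jne start: taken
ebx=67<<2=268
ebx=268|5=269
ebx=269-10=259
esi=7+2=9
cmp esi, 11  (cmp 9,11)
jne start: taken
ebx=259<<2=1036
ebx=1036|5=1037
ebx=1037-10=1027
esi=9+2=11
cmp esi, 11  (cmp 11,11)
jne start: not taken
ebx=1027>>3=128
halt.
Total executed instructions: 28.

28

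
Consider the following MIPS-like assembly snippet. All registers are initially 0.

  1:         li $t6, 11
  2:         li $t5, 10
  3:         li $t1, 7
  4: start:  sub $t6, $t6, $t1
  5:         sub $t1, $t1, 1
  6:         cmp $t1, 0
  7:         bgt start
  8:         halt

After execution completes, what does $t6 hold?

after li $t6, 11: $t6=11
after li $t5, 10: $t5=10
after li $t1, 7: $t1=7
after sub $t6, $t6, $t1: $t6=11-7=4
after sub $t1, $t1, 1: $t1=7-1=6
cmp $t1, 0  (cmp 6,0)
bgt start: taken
after sub $t6, $t6, $t1: $t6=4-6=-2
after sub $t1, $t1, 1: $t1=6-1=5
cmp $t1, 0  (cmp 5,0)
bgt start: taken
after sub $t6, $t6, $t1: $t6=(-2)-5=-7
after sub $t1, $t1, 1: $t1=5-1=4
cmp $t1, 0  (cmp 4,0)
bgt start: taken
after sub $t6, $t6, $t1: $t6=(-7)-4=-11
after sub $t1, $t1, 1: $t1=4-1=3
cmp $t1, 0  (cmp 3,0)
bgt start: taken
after sub $t6, $t6, $t1: $t6=(-11)-3=-14
after sub $t1, $t1, 1: $t1=3-1=2
cmp $t1, 0  (cmp 2,0)
bgt start: taken
after sub $t6, $t6, $t1: $t6=(-14)-2=-16
after sub $t1, $t1, 1: $t1=2-1=1
cmp $t1, 0  (cmp 1,0)
bgt start: taken
after sub $t6, $t6, $t1: $t6=(-16)-1=-17
after sub $t1, $t1, 1: $t1=1-1=0
cmp $t1, 0  (cmp 0,0)
bgt start: not taken
halt.

-17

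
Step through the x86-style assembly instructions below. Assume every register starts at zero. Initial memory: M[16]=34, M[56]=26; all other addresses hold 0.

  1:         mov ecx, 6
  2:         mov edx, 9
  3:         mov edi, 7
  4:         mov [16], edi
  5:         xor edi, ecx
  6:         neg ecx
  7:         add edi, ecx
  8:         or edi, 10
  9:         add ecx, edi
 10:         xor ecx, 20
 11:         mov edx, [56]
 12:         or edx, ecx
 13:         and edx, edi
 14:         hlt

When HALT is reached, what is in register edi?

mov ecx, 6 → ecx=6
mov edx, 9 → edx=9
mov edi, 7 → edi=7
mov [16], edi → M[16]=7
xor edi, ecx → edi=7^6=1
neg ecx → ecx=-(6)=-6
add edi, ecx → edi=1+(-6)=-5
or edi, 10 → edi=(-5)|10=-5
add ecx, edi → ecx=(-6)+(-5)=-11
xor ecx, 20 → ecx=(-11)^20=-31
mov edx, [56] → edx=M[56]=26
or edx, ecx → edx=26|(-31)=-5
and edx, edi → edx=(-5)&(-5)=-5
halt.

-5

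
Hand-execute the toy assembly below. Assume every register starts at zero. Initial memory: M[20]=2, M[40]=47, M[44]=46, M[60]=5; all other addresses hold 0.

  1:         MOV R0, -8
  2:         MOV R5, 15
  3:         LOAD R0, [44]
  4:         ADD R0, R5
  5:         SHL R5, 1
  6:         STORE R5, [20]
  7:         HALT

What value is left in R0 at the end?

R0=-8
R5=15
R0=M[44]=46
R0=46+15=61
R5=15<<1=30
STORE R5, [20] → M[20]=30
halt.

61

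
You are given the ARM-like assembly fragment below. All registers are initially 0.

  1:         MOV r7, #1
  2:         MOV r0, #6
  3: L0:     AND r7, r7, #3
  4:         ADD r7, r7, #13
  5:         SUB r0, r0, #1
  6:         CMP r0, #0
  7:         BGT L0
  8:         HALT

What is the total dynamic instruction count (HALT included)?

33

MOV r7, #1 → r7=1
MOV r0, #6 → r0=6
AND r7, r7, #3 → r7=1&3=1
ADD r7, r7, #13 → r7=1+13=14
SUB r0, r0, #1 → r0=6-1=5
CMP r0, #0  (cmp 5,0)
BGT L0: taken
AND r7, r7, #3 → r7=14&3=2
ADD r7, r7, #13 → r7=2+13=15
SUB r0, r0, #1 → r0=5-1=4
CMP r0, #0  (cmp 4,0)
BGT L0: taken
AND r7, r7, #3 → r7=15&3=3
ADD r7, r7, #13 → r7=3+13=16
SUB r0, r0, #1 → r0=4-1=3
CMP r0, #0  (cmp 3,0)
BGT L0: taken
AND r7, r7, #3 → r7=16&3=0
ADD r7, r7, #13 → r7=0+13=13
SUB r0, r0, #1 → r0=3-1=2
CMP r0, #0  (cmp 2,0)
BGT L0: taken
AND r7, r7, #3 → r7=13&3=1
ADD r7, r7, #13 → r7=1+13=14
SUB r0, r0, #1 → r0=2-1=1
CMP r0, #0  (cmp 1,0)
BGT L0: taken
AND r7, r7, #3 → r7=14&3=2
ADD r7, r7, #13 → r7=2+13=15
SUB r0, r0, #1 → r0=1-1=0
CMP r0, #0  (cmp 0,0)
BGT L0: not taken
halt.
Total executed instructions: 33.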